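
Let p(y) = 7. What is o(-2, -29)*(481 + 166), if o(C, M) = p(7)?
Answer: 4529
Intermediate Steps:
o(C, M) = 7
o(-2, -29)*(481 + 166) = 7*(481 + 166) = 7*647 = 4529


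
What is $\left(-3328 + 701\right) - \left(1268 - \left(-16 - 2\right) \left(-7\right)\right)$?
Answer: $-3769$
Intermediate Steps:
$\left(-3328 + 701\right) - \left(1268 - \left(-16 - 2\right) \left(-7\right)\right) = -2627 - \left(1268 - \left(-16 + \left(-6 + 4\right)\right) \left(-7\right)\right) = -2627 - \left(1268 - \left(-16 - 2\right) \left(-7\right)\right) = -2627 - 1142 = -3769$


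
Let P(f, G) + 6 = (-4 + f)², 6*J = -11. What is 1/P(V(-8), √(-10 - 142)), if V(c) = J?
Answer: 36/1009 ≈ 0.035679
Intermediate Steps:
J = -11/6 (J = (⅙)*(-11) = -11/6 ≈ -1.8333)
V(c) = -11/6
P(f, G) = -6 + (-4 + f)²
1/P(V(-8), √(-10 - 142)) = 1/(-6 + (-4 - 11/6)²) = 1/(-6 + (-35/6)²) = 1/(-6 + 1225/36) = 1/(1009/36) = 36/1009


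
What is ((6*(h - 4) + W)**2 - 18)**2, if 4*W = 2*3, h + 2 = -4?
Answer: 185422689/16 ≈ 1.1589e+7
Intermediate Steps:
h = -6 (h = -2 - 4 = -6)
W = 3/2 (W = (2*3)/4 = (1/4)*6 = 3/2 ≈ 1.5000)
((6*(h - 4) + W)**2 - 18)**2 = ((6*(-6 - 4) + 3/2)**2 - 18)**2 = ((6*(-10) + 3/2)**2 - 18)**2 = ((-60 + 3/2)**2 - 18)**2 = ((-117/2)**2 - 18)**2 = (13689/4 - 18)**2 = (13617/4)**2 = 185422689/16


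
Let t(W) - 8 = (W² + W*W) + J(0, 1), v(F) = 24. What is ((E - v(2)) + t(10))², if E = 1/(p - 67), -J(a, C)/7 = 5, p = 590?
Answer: 6072773184/273529 ≈ 22202.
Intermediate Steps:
J(a, C) = -35 (J(a, C) = -7*5 = -35)
E = 1/523 (E = 1/(590 - 67) = 1/523 ≈ 0.0019120)
t(W) = -27 + 2*W² (t(W) = 8 + ((W² + W*W) - 35) = 8 + ((W² + W²) - 35) = 8 + (2*W² - 35) = 8 + (-35 + 2*W²) = -27 + 2*W²)
((E - v(2)) + t(10))² = ((1/523 - 1*24) + (-27 + 2*10²))² = ((1/523 - 24) + (-27 + 2*100))² = (-12551/523 + (-27 + 200))² = (-12551/523 + 173)² = (77928/523)² = 6072773184/273529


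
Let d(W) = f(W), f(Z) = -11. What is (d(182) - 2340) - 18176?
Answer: -20527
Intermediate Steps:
d(W) = -11
(d(182) - 2340) - 18176 = (-11 - 2340) - 18176 = -2351 - 18176 = -20527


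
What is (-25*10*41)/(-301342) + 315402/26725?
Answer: 47658900367/4026682475 ≈ 11.836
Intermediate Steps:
(-25*10*41)/(-301342) + 315402/26725 = -250*41*(-1/301342) + 315402*(1/26725) = -10250*(-1/301342) + 315402/26725 = 5125/150671 + 315402/26725 = 47658900367/4026682475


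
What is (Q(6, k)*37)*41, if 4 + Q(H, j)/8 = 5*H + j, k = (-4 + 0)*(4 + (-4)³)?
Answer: 3228176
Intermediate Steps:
k = 240 (k = -4*(4 - 64) = -4*(-60) = 240)
Q(H, j) = -32 + 8*j + 40*H (Q(H, j) = -32 + 8*(5*H + j) = -32 + 8*(j + 5*H) = -32 + (8*j + 40*H) = -32 + 8*j + 40*H)
(Q(6, k)*37)*41 = ((-32 + 8*240 + 40*6)*37)*41 = ((-32 + 1920 + 240)*37)*41 = (2128*37)*41 = 78736*41 = 3228176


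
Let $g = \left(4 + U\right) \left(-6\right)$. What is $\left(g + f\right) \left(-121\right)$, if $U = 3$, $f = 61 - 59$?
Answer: $4840$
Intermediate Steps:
$f = 2$ ($f = 61 - 59 = 2$)
$g = -42$ ($g = \left(4 + 3\right) \left(-6\right) = 7 \left(-6\right) = -42$)
$\left(g + f\right) \left(-121\right) = \left(-42 + 2\right) \left(-121\right) = \left(-40\right) \left(-121\right) = 4840$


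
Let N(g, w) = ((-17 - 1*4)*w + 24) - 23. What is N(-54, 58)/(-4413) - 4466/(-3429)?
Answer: 7960517/5044059 ≈ 1.5782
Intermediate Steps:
N(g, w) = 1 - 21*w (N(g, w) = ((-17 - 4)*w + 24) - 23 = (-21*w + 24) - 23 = (24 - 21*w) - 23 = 1 - 21*w)
N(-54, 58)/(-4413) - 4466/(-3429) = (1 - 21*58)/(-4413) - 4466/(-3429) = (1 - 1218)*(-1/4413) - 4466*(-1/3429) = -1217*(-1/4413) + 4466/3429 = 1217/4413 + 4466/3429 = 7960517/5044059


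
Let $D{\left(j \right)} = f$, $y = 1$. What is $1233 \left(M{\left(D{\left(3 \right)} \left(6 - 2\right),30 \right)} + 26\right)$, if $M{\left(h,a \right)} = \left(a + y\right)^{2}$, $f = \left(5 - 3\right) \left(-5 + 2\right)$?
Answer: $1216971$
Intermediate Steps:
$f = -6$ ($f = 2 \left(-3\right) = -6$)
$D{\left(j \right)} = -6$
$M{\left(h,a \right)} = \left(1 + a\right)^{2}$ ($M{\left(h,a \right)} = \left(a + 1\right)^{2} = \left(1 + a\right)^{2}$)
$1233 \left(M{\left(D{\left(3 \right)} \left(6 - 2\right),30 \right)} + 26\right) = 1233 \left(\left(1 + 30\right)^{2} + 26\right) = 1233 \left(31^{2} + 26\right) = 1233 \left(961 + 26\right) = 1233 \cdot 987 = 1216971$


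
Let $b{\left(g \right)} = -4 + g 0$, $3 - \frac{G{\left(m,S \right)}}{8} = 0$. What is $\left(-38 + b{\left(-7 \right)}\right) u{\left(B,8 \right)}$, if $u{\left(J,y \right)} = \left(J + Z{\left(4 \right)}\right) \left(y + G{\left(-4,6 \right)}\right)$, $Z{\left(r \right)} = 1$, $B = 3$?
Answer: $-5376$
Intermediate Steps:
$G{\left(m,S \right)} = 24$ ($G{\left(m,S \right)} = 24 - 0 = 24 + 0 = 24$)
$b{\left(g \right)} = -4$ ($b{\left(g \right)} = -4 + 0 = -4$)
$u{\left(J,y \right)} = \left(1 + J\right) \left(24 + y\right)$ ($u{\left(J,y \right)} = \left(J + 1\right) \left(y + 24\right) = \left(1 + J\right) \left(24 + y\right)$)
$\left(-38 + b{\left(-7 \right)}\right) u{\left(B,8 \right)} = \left(-38 - 4\right) \left(24 + 8 + 24 \cdot 3 + 3 \cdot 8\right) = - 42 \left(24 + 8 + 72 + 24\right) = \left(-42\right) 128 = -5376$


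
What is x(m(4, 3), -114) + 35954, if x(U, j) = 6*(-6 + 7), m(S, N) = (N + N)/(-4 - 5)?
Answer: 35960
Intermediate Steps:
m(S, N) = -2*N/9 (m(S, N) = (2*N)/(-9) = (2*N)*(-⅑) = -2*N/9)
x(U, j) = 6 (x(U, j) = 6*1 = 6)
x(m(4, 3), -114) + 35954 = 6 + 35954 = 35960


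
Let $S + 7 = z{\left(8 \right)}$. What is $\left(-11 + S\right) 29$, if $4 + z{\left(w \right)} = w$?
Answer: $-406$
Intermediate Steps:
$z{\left(w \right)} = -4 + w$
$S = -3$ ($S = -7 + \left(-4 + 8\right) = -7 + 4 = -3$)
$\left(-11 + S\right) 29 = \left(-11 - 3\right) 29 = \left(-14\right) 29 = -406$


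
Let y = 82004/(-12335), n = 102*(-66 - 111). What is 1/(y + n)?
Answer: -12335/222778094 ≈ -5.5369e-5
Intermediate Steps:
n = -18054 (n = 102*(-177) = -18054)
y = -82004/12335 (y = 82004*(-1/12335) = -82004/12335 ≈ -6.6481)
1/(y + n) = 1/(-82004/12335 - 18054) = 1/(-222778094/12335) = -12335/222778094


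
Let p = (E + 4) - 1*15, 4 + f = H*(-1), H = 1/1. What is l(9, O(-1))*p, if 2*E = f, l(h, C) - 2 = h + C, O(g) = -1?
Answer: -135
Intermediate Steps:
H = 1
l(h, C) = 2 + C + h (l(h, C) = 2 + (h + C) = 2 + (C + h) = 2 + C + h)
f = -5 (f = -4 + 1*(-1) = -4 - 1 = -5)
E = -5/2 (E = (½)*(-5) = -5/2 ≈ -2.5000)
p = -27/2 (p = (-5/2 + 4) - 1*15 = 3/2 - 15 = -27/2 ≈ -13.500)
l(9, O(-1))*p = (2 - 1 + 9)*(-27/2) = 10*(-27/2) = -135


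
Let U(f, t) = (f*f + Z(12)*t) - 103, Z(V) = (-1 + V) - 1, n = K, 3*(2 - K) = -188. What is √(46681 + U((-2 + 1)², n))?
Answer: √425031/3 ≈ 217.31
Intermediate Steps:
K = 194/3 (K = 2 - ⅓*(-188) = 2 + 188/3 = 194/3 ≈ 64.667)
n = 194/3 ≈ 64.667
Z(V) = -2 + V
U(f, t) = -103 + f² + 10*t (U(f, t) = (f*f + (-2 + 12)*t) - 103 = (f² + 10*t) - 103 = -103 + f² + 10*t)
√(46681 + U((-2 + 1)², n)) = √(46681 + (-103 + ((-2 + 1)²)² + 10*(194/3))) = √(46681 + (-103 + ((-1)²)² + 1940/3)) = √(46681 + (-103 + 1² + 1940/3)) = √(46681 + (-103 + 1 + 1940/3)) = √(46681 + 1634/3) = √(141677/3) = √425031/3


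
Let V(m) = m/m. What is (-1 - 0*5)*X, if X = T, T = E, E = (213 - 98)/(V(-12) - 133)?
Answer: 115/132 ≈ 0.87121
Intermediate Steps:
V(m) = 1
E = -115/132 (E = (213 - 98)/(1 - 133) = 115/(-132) = 115*(-1/132) = -115/132 ≈ -0.87121)
T = -115/132 ≈ -0.87121
X = -115/132 ≈ -0.87121
(-1 - 0*5)*X = (-1 - 0*5)*(-115/132) = (-1 - 1*0)*(-115/132) = (-1 + 0)*(-115/132) = -1*(-115/132) = 115/132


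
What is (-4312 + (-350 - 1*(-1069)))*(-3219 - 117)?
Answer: 11986248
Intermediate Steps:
(-4312 + (-350 - 1*(-1069)))*(-3219 - 117) = (-4312 + (-350 + 1069))*(-3336) = (-4312 + 719)*(-3336) = -3593*(-3336) = 11986248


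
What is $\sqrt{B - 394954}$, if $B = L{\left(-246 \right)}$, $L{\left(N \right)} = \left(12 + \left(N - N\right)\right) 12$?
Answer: $i \sqrt{394810} \approx 628.34 i$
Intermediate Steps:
$L{\left(N \right)} = 144$ ($L{\left(N \right)} = \left(12 + 0\right) 12 = 12 \cdot 12 = 144$)
$B = 144$
$\sqrt{B - 394954} = \sqrt{144 - 394954} = \sqrt{-394810} = i \sqrt{394810}$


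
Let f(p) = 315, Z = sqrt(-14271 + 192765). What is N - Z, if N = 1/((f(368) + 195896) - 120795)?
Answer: 1/75416 - sqrt(178494) ≈ -422.49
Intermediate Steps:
Z = sqrt(178494) ≈ 422.49
N = 1/75416 (N = 1/((315 + 195896) - 120795) = 1/(196211 - 120795) = 1/75416 ≈ 1.3260e-5)
N - Z = 1/75416 - sqrt(178494)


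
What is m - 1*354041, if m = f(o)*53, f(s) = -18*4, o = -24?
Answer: -357857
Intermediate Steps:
f(s) = -72
m = -3816 (m = -72*53 = -3816)
m - 1*354041 = -3816 - 1*354041 = -3816 - 354041 = -357857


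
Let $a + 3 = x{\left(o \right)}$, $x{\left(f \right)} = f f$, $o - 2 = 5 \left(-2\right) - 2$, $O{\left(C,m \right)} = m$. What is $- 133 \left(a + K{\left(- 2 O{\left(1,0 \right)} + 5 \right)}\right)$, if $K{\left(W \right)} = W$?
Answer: $-13566$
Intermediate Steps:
$o = -10$ ($o = 2 + \left(5 \left(-2\right) - 2\right) = 2 - 12 = -10$)
$x{\left(f \right)} = f^{2}$
$a = 97$ ($a = -3 + \left(-10\right)^{2} = -3 + 100 = 97$)
$- 133 \left(a + K{\left(- 2 O{\left(1,0 \right)} + 5 \right)}\right) = - 133 \left(97 + \left(\left(-2\right) 0 + 5\right)\right) = - 133 \left(97 + \left(0 + 5\right)\right) = - 133 \left(97 + 5\right) = \left(-133\right) 102 = -13566$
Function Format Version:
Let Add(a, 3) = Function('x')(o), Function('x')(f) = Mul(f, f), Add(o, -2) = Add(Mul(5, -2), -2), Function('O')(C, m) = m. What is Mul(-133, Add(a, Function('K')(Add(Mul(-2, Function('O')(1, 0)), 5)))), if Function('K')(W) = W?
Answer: -13566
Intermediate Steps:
o = -10 (o = Add(2, Add(Mul(5, -2), -2)) = Add(2, Add(-10, -2)) = Add(2, -12) = -10)
Function('x')(f) = Pow(f, 2)
a = 97 (a = Add(-3, Pow(-10, 2)) = Add(-3, 100) = 97)
Mul(-133, Add(a, Function('K')(Add(Mul(-2, Function('O')(1, 0)), 5)))) = Mul(-133, Add(97, Add(Mul(-2, 0), 5))) = Mul(-133, Add(97, Add(0, 5))) = Mul(-133, Add(97, 5)) = Mul(-133, 102) = -13566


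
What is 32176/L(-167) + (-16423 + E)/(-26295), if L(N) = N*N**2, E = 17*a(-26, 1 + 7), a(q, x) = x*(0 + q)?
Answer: 30704078699/40822663195 ≈ 0.75213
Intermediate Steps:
a(q, x) = q*x (a(q, x) = x*q = q*x)
E = -3536 (E = 17*(-26*(1 + 7)) = 17*(-26*8) = 17*(-208) = -3536)
L(N) = N**3
32176/L(-167) + (-16423 + E)/(-26295) = 32176/((-167)**3) + (-16423 - 3536)/(-26295) = 32176/(-4657463) - 19959*(-1/26295) = 32176*(-1/4657463) + 6653/8765 = -32176/4657463 + 6653/8765 = 30704078699/40822663195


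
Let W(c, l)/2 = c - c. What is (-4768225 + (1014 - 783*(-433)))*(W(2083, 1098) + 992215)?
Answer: -4393698680980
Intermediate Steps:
W(c, l) = 0 (W(c, l) = 2*(c - c) = 2*0 = 0)
(-4768225 + (1014 - 783*(-433)))*(W(2083, 1098) + 992215) = (-4768225 + (1014 - 783*(-433)))*(0 + 992215) = (-4768225 + (1014 + 339039))*992215 = (-4768225 + 340053)*992215 = -4428172*992215 = -4393698680980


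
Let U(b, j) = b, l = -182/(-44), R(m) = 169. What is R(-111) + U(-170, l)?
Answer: -1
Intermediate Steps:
l = 91/22 (l = -182*(-1/44) = 91/22 ≈ 4.1364)
R(-111) + U(-170, l) = 169 - 170 = -1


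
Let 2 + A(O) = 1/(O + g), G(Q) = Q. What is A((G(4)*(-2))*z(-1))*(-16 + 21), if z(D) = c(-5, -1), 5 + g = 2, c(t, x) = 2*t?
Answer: -765/77 ≈ -9.9351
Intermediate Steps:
g = -3 (g = -5 + 2 = -3)
z(D) = -10 (z(D) = 2*(-5) = -10)
A(O) = -2 + 1/(-3 + O) (A(O) = -2 + 1/(O - 3) = -2 + 1/(-3 + O))
A((G(4)*(-2))*z(-1))*(-16 + 21) = ((7 - 2*4*(-2)*(-10))/(-3 + (4*(-2))*(-10)))*(-16 + 21) = ((7 - (-16)*(-10))/(-3 - 8*(-10)))*5 = ((7 - 2*80)/(-3 + 80))*5 = ((7 - 160)/77)*5 = ((1/77)*(-153))*5 = -153/77*5 = -765/77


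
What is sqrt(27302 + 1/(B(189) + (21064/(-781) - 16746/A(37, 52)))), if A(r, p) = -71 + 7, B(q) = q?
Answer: sqrt(62472380563429606)/1512679 ≈ 165.23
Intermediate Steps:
A(r, p) = -64
sqrt(27302 + 1/(B(189) + (21064/(-781) - 16746/A(37, 52)))) = sqrt(27302 + 1/(189 + (21064/(-781) - 16746/(-64)))) = sqrt(27302 + 1/(189 + (21064*(-1/781) - 16746*(-1/64)))) = sqrt(27302 + 1/(189 + (-21064/781 + 8373/32))) = sqrt(27302 + 1/(189 + 5865265/24992)) = sqrt(27302 + 1/(10588753/24992)) = sqrt(27302 + 24992/10588753) = sqrt(289094159398/10588753) = sqrt(62472380563429606)/1512679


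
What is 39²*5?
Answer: 7605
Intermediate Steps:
39²*5 = 1521*5 = 7605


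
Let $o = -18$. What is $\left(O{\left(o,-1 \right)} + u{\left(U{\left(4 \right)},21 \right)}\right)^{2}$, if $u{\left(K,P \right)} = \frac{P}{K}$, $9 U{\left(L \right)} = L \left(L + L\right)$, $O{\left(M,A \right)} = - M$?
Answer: $\frac{585225}{1024} \approx 571.51$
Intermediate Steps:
$U{\left(L \right)} = \frac{2 L^{2}}{9}$ ($U{\left(L \right)} = \frac{L \left(L + L\right)}{9} = \frac{L 2 L}{9} = \frac{2 L^{2}}{9}$)
$\left(O{\left(o,-1 \right)} + u{\left(U{\left(4 \right)},21 \right)}\right)^{2} = \left(\left(-1\right) \left(-18\right) + \frac{21}{\frac{2}{9} \cdot 4^{2}}\right)^{2} = \left(18 + \frac{21}{\frac{2}{9} \cdot 16}\right)^{2} = \left(18 + \frac{21}{\frac{32}{9}}\right)^{2} = \left(18 + 21 \cdot \frac{9}{32}\right)^{2} = \left(18 + \frac{189}{32}\right)^{2} = \left(\frac{765}{32}\right)^{2} = \frac{585225}{1024}$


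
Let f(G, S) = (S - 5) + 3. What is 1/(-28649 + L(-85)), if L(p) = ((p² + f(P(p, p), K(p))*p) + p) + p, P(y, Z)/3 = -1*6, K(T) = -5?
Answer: -1/20999 ≈ -4.7621e-5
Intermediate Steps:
P(y, Z) = -18 (P(y, Z) = 3*(-1*6) = 3*(-6) = -18)
f(G, S) = -2 + S (f(G, S) = (-5 + S) + 3 = -2 + S)
L(p) = p² - 5*p (L(p) = ((p² + (-2 - 5)*p) + p) + p = ((p² - 7*p) + p) + p = (p² - 6*p) + p = p² - 5*p)
1/(-28649 + L(-85)) = 1/(-28649 - 85*(-5 - 85)) = 1/(-28649 - 85*(-90)) = 1/(-28649 + 7650) = 1/(-20999) = -1/20999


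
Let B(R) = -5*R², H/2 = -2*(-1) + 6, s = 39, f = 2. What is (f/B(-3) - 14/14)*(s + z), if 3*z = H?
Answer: -6251/135 ≈ -46.304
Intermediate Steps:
H = 16 (H = 2*(-2*(-1) + 6) = 2*(2 + 6) = 2*8 = 16)
z = 16/3 (z = (⅓)*16 = 16/3 ≈ 5.3333)
(f/B(-3) - 14/14)*(s + z) = (2/((-5*(-3)²)) - 14/14)*(39 + 16/3) = (2/((-5*9)) - 14*1/14)*(133/3) = (2/(-45) - 1)*(133/3) = (2*(-1/45) - 1)*(133/3) = (-2/45 - 1)*(133/3) = -47/45*133/3 = -6251/135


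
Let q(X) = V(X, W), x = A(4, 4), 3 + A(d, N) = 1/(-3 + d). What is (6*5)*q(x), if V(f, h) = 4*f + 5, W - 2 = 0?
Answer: -90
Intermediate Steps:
A(d, N) = -3 + 1/(-3 + d)
x = -2 (x = (10 - 3*4)/(-3 + 4) = (10 - 12)/1 = 1*(-2) = -2)
W = 2 (W = 2 + 0 = 2)
V(f, h) = 5 + 4*f
q(X) = 5 + 4*X
(6*5)*q(x) = (6*5)*(5 + 4*(-2)) = 30*(5 - 8) = 30*(-3) = -90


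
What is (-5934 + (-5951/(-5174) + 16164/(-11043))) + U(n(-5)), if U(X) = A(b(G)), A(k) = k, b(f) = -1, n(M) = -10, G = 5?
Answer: -37680326257/6348498 ≈ -5935.3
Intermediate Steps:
U(X) = -1
(-5934 + (-5951/(-5174) + 16164/(-11043))) + U(n(-5)) = (-5934 + (-5951/(-5174) + 16164/(-11043))) - 1 = (-5934 + (-5951*(-1/5174) + 16164*(-1/11043))) - 1 = (-5934 + (5951/5174 - 1796/1227)) - 1 = (-5934 - 1990627/6348498) - 1 = -37673977759/6348498 - 1 = -37680326257/6348498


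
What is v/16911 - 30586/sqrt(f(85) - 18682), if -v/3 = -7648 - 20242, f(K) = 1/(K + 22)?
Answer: 27890/5637 + 30586*I*sqrt(213890111)/1998973 ≈ 4.9477 + 223.77*I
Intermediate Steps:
f(K) = 1/(22 + K)
v = 83670 (v = -3*(-7648 - 20242) = -3*(-27890) = 83670)
v/16911 - 30586/sqrt(f(85) - 18682) = 83670/16911 - 30586/sqrt(1/(22 + 85) - 18682) = 83670*(1/16911) - 30586/sqrt(1/107 - 18682) = 27890/5637 - 30586/sqrt(1/107 - 18682) = 27890/5637 - 30586*(-I*sqrt(213890111)/1998973) = 27890/5637 - (-30586)*I*sqrt(213890111)/1998973 = 27890/5637 + 30586*I*sqrt(213890111)/1998973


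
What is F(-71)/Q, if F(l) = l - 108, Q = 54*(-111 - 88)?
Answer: 179/10746 ≈ 0.016657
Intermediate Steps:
Q = -10746 (Q = 54*(-199) = -10746)
F(l) = -108 + l
F(-71)/Q = (-108 - 71)/(-10746) = -179*(-1/10746) = 179/10746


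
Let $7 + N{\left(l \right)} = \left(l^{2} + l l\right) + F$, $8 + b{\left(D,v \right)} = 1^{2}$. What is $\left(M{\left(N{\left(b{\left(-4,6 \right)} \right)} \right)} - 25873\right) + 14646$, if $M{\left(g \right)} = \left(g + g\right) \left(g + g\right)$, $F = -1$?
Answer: $21173$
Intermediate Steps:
$b{\left(D,v \right)} = -7$ ($b{\left(D,v \right)} = -8 + 1^{2} = -8 + 1 = -7$)
$N{\left(l \right)} = -8 + 2 l^{2}$ ($N{\left(l \right)} = -7 - \left(1 - l^{2} - l l\right) = -7 + \left(\left(l^{2} + l^{2}\right) - 1\right) = -7 + \left(2 l^{2} - 1\right) = -7 + \left(-1 + 2 l^{2}\right) = -8 + 2 l^{2}$)
$M{\left(g \right)} = 4 g^{2}$ ($M{\left(g \right)} = 2 g 2 g = 4 g^{2}$)
$\left(M{\left(N{\left(b{\left(-4,6 \right)} \right)} \right)} - 25873\right) + 14646 = \left(4 \left(-8 + 2 \left(-7\right)^{2}\right)^{2} - 25873\right) + 14646 = \left(4 \left(-8 + 2 \cdot 49\right)^{2} - 25873\right) + 14646 = \left(4 \left(-8 + 98\right)^{2} - 25873\right) + 14646 = \left(4 \cdot 90^{2} - 25873\right) + 14646 = \left(4 \cdot 8100 - 25873\right) + 14646 = \left(32400 - 25873\right) + 14646 = 6527 + 14646 = 21173$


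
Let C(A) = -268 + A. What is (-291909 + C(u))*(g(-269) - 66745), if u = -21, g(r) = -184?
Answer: 19556519942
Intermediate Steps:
(-291909 + C(u))*(g(-269) - 66745) = (-291909 + (-268 - 21))*(-184 - 66745) = (-291909 - 289)*(-66929) = -292198*(-66929) = 19556519942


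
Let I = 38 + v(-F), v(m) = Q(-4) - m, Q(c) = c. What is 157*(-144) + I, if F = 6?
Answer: -22568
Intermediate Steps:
v(m) = -4 - m
I = 40 (I = 38 + (-4 - (-1)*6) = 38 + (-4 - 1*(-6)) = 38 + (-4 + 6) = 38 + 2 = 40)
157*(-144) + I = 157*(-144) + 40 = -22608 + 40 = -22568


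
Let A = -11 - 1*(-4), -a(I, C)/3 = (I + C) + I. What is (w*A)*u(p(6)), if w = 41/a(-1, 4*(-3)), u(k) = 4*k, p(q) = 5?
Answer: -410/3 ≈ -136.67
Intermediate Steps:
a(I, C) = -6*I - 3*C (a(I, C) = -3*((I + C) + I) = -3*((C + I) + I) = -3*(C + 2*I) = -6*I - 3*C)
w = 41/42 (w = 41/(-6*(-1) - 12*(-3)) = 41/(6 - 3*(-12)) = 41/(6 + 36) = 41/42 ≈ 0.97619)
A = -7 (A = -11 + 4 = -7)
(w*A)*u(p(6)) = ((41/42)*(-7))*(4*5) = -41/6*20 = -410/3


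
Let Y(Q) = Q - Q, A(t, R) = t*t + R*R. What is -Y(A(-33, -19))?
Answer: 0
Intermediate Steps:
A(t, R) = R² + t² (A(t, R) = t² + R² = R² + t²)
Y(Q) = 0
-Y(A(-33, -19)) = -1*0 = 0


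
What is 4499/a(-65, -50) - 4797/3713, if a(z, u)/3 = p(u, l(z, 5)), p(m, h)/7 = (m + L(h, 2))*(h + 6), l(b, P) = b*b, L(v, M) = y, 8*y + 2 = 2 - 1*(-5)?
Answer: -2132782859/1649518815 ≈ -1.2930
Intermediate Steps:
y = 5/8 (y = -1/4 + (2 - 1*(-5))/8 = -1/4 + (2 + 5)/8 = -1/4 + (1/8)*7 = -1/4 + 7/8 = 5/8 ≈ 0.62500)
L(v, M) = 5/8
l(b, P) = b**2
p(m, h) = 7*(6 + h)*(5/8 + m) (p(m, h) = 7*((m + 5/8)*(h + 6)) = 7*((5/8 + m)*(6 + h)) = 7*((6 + h)*(5/8 + m)) = 7*(6 + h)*(5/8 + m))
a(z, u) = 315/4 + 126*u + 105*z**2/8 + 21*u*z**2 (a(z, u) = 3*(105/4 + 42*u + 35*z**2/8 + 7*z**2*u) = 3*(105/4 + 42*u + 35*z**2/8 + 7*u*z**2) = 315/4 + 126*u + 105*z**2/8 + 21*u*z**2)
4499/a(-65, -50) - 4797/3713 = 4499/(315/4 + 126*(-50) + (105/8)*(-65)**2 + 21*(-50)*(-65)**2) - 4797/3713 = 4499/(315/4 - 6300 + (105/8)*4225 + 21*(-50)*4225) - 4797*1/3713 = 4499/(315/4 - 6300 + 443625/8 - 4436250) - 4797/3713 = 4499/(-35096145/8) - 4797/3713 = 4499*(-8/35096145) - 4797/3713 = -35992/35096145 - 4797/3713 = -2132782859/1649518815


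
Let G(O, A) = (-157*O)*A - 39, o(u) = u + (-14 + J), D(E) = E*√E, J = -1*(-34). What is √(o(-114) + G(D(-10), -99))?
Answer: √(-133 - 155430*I*√10) ≈ 495.67 - 495.81*I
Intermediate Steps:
J = 34
D(E) = E^(3/2)
o(u) = 20 + u (o(u) = u + (-14 + 34) = u + 20 = 20 + u)
G(O, A) = -39 - 157*A*O (G(O, A) = -157*A*O - 39 = -39 - 157*A*O)
√(o(-114) + G(D(-10), -99)) = √((20 - 114) + (-39 - 157*(-99)*(-10)^(3/2))) = √(-94 + (-39 - 157*(-99)*(-10*I*√10))) = √(-94 + (-39 - 155430*I*√10)) = √(-133 - 155430*I*√10)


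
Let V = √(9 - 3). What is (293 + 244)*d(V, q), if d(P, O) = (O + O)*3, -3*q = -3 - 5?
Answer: 8592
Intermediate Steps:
V = √6 ≈ 2.4495
q = 8/3 (q = -(-3 - 5)/3 = -⅓*(-8) = 8/3 ≈ 2.6667)
d(P, O) = 6*O (d(P, O) = (2*O)*3 = 6*O)
(293 + 244)*d(V, q) = (293 + 244)*(6*(8/3)) = 537*16 = 8592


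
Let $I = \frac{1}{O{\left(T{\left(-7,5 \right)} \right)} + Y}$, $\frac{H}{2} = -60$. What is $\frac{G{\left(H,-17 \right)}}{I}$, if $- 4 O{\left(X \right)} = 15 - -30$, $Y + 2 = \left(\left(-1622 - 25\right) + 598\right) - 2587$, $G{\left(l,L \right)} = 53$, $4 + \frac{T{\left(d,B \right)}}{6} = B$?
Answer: $- \frac{773641}{4} \approx -1.9341 \cdot 10^{5}$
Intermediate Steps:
$T{\left(d,B \right)} = -24 + 6 B$
$H = -120$ ($H = 2 \left(-60\right) = -120$)
$Y = -3638$ ($Y = -2 + \left(\left(\left(-1622 - 25\right) + 598\right) - 2587\right) = -2 + \left(\left(-1647 + 598\right) - 2587\right) = -2 - 3636 = -3638$)
$O{\left(X \right)} = - \frac{45}{4}$ ($O{\left(X \right)} = - \frac{15 - -30}{4} = - \frac{15 + 30}{4} = \left(- \frac{1}{4}\right) 45 = - \frac{45}{4}$)
$I = - \frac{4}{14597}$ ($I = \frac{1}{- \frac{45}{4} - 3638} = \frac{1}{- \frac{14597}{4}} = - \frac{4}{14597} \approx -0.00027403$)
$\frac{G{\left(H,-17 \right)}}{I} = \frac{53}{- \frac{4}{14597}} = 53 \left(- \frac{14597}{4}\right) = - \frac{773641}{4}$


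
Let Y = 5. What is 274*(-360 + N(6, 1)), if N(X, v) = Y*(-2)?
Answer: -101380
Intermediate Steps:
N(X, v) = -10 (N(X, v) = 5*(-2) = -10)
274*(-360 + N(6, 1)) = 274*(-360 - 10) = 274*(-370) = -101380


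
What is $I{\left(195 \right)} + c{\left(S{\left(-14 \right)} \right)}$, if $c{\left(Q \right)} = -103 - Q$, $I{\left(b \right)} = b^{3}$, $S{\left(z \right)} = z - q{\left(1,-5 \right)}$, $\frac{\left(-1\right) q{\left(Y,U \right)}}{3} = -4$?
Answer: $7414798$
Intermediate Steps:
$q{\left(Y,U \right)} = 12$ ($q{\left(Y,U \right)} = \left(-3\right) \left(-4\right) = 12$)
$S{\left(z \right)} = -12 + z$ ($S{\left(z \right)} = z - 12 = -12 + z$)
$I{\left(195 \right)} + c{\left(S{\left(-14 \right)} \right)} = 195^{3} - 77 = 7414875 - 77 = 7414798$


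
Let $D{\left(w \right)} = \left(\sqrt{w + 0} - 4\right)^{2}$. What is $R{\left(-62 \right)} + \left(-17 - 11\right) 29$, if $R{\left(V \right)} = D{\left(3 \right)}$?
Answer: $-812 + \left(4 - \sqrt{3}\right)^{2} \approx -806.86$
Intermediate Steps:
$D{\left(w \right)} = \left(-4 + \sqrt{w}\right)^{2}$ ($D{\left(w \right)} = \left(\sqrt{w} - 4\right)^{2} = \left(-4 + \sqrt{w}\right)^{2}$)
$R{\left(V \right)} = \left(-4 + \sqrt{3}\right)^{2}$
$R{\left(-62 \right)} + \left(-17 - 11\right) 29 = \left(4 - \sqrt{3}\right)^{2} + \left(-17 - 11\right) 29 = \left(4 - \sqrt{3}\right)^{2} - 812 = -812 + \left(4 - \sqrt{3}\right)^{2}$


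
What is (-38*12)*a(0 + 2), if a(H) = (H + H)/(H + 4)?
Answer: -304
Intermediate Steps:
a(H) = 2*H/(4 + H) (a(H) = (2*H)/(4 + H) = 2*H/(4 + H))
(-38*12)*a(0 + 2) = (-38*12)*(2*(0 + 2)/(4 + (0 + 2))) = -912*2/(4 + 2) = -912*2/6 = -456*⅔ = -304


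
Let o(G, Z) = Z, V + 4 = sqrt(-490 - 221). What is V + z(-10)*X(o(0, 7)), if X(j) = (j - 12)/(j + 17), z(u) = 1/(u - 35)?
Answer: -863/216 + 3*I*sqrt(79) ≈ -3.9954 + 26.665*I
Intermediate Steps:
V = -4 + 3*I*sqrt(79) (V = -4 + sqrt(-490 - 221) = -4 + sqrt(-711) = -4 + 3*I*sqrt(79) ≈ -4.0 + 26.665*I)
z(u) = 1/(-35 + u)
X(j) = (-12 + j)/(17 + j)
V + z(-10)*X(o(0, 7)) = (-4 + 3*I*sqrt(79)) + ((-12 + 7)/(17 + 7))/(-35 - 10) = (-4 + 3*I*sqrt(79)) + (-5/24)/(-45) = (-4 + 3*I*sqrt(79)) - (-5)/1080 = (-4 + 3*I*sqrt(79)) - 1/45*(-5/24) = (-4 + 3*I*sqrt(79)) + 1/216 = -863/216 + 3*I*sqrt(79)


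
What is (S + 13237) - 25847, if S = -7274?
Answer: -19884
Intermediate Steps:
(S + 13237) - 25847 = (-7274 + 13237) - 25847 = 5963 - 25847 = -19884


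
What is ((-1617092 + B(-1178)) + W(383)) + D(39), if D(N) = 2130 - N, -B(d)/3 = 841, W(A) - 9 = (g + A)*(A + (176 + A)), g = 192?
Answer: -1075865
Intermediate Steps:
W(A) = 9 + (176 + 2*A)*(192 + A) (W(A) = 9 + (192 + A)*(A + (176 + A)) = 9 + (192 + A)*(176 + 2*A) = 9 + (176 + 2*A)*(192 + A))
B(d) = -2523 (B(d) = -3*841 = -2523)
((-1617092 + B(-1178)) + W(383)) + D(39) = ((-1617092 - 2523) + (33801 + 2*383² + 560*383)) + (2130 - 1*39) = (-1619615 + (33801 + 2*146689 + 214480)) + (2130 - 39) = (-1619615 + (33801 + 293378 + 214480)) + 2091 = (-1619615 + 541659) + 2091 = -1077956 + 2091 = -1075865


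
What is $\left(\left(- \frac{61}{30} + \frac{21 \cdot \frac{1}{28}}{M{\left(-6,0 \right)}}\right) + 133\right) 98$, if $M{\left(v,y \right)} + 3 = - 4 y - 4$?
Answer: $\frac{384727}{30} \approx 12824.0$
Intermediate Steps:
$M{\left(v,y \right)} = -7 - 4 y$ ($M{\left(v,y \right)} = -3 - \left(4 + 4 y\right) = -7 - 4 y$)
$\left(\left(- \frac{61}{30} + \frac{21 \cdot \frac{1}{28}}{M{\left(-6,0 \right)}}\right) + 133\right) 98 = \left(\left(- \frac{61}{30} + \frac{21 \cdot \frac{1}{28}}{-7 - 0}\right) + 133\right) 98 = \left(\left(\left(-61\right) \frac{1}{30} + \frac{21 \cdot \frac{1}{28}}{-7 + 0}\right) + 133\right) 98 = \left(\left(- \frac{61}{30} + \frac{3}{4 \left(-7\right)}\right) + 133\right) 98 = \left(\left(- \frac{61}{30} + \frac{3}{4} \left(- \frac{1}{7}\right)\right) + 133\right) 98 = \left(\left(- \frac{61}{30} - \frac{3}{28}\right) + 133\right) 98 = \left(- \frac{899}{420} + 133\right) 98 = \frac{54961}{420} \cdot 98 = \frac{384727}{30}$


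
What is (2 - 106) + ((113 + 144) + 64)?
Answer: 217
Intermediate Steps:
(2 - 106) + ((113 + 144) + 64) = -104 + (257 + 64) = -104 + 321 = 217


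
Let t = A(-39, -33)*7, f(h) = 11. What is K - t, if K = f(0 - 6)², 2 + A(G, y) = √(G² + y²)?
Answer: 135 - 21*√290 ≈ -222.62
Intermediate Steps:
A(G, y) = -2 + √(G² + y²)
K = 121 (K = 11² = 121)
t = -14 + 21*√290 (t = (-2 + √((-39)² + (-33)²))*7 = (-2 + √(1521 + 1089))*7 = (-2 + √2610)*7 = (-2 + 3*√290)*7 = -14 + 21*√290 ≈ 343.62)
K - t = 121 - (-14 + 21*√290) = 121 + (14 - 21*√290) = 135 - 21*√290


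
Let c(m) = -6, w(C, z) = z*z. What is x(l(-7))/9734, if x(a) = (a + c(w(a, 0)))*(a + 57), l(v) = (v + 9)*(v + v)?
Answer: -493/4867 ≈ -0.10129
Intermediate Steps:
w(C, z) = z²
l(v) = 2*v*(9 + v) (l(v) = (9 + v)*(2*v) = 2*v*(9 + v))
x(a) = (-6 + a)*(57 + a) (x(a) = (a - 6)*(a + 57) = (-6 + a)*(57 + a))
x(l(-7))/9734 = (-342 + (2*(-7)*(9 - 7))² + 51*(2*(-7)*(9 - 7)))/9734 = (-342 + (2*(-7)*2)² + 51*(2*(-7)*2))*(1/9734) = (-342 + (-28)² + 51*(-28))*(1/9734) = (-342 + 784 - 1428)*(1/9734) = -986*1/9734 = -493/4867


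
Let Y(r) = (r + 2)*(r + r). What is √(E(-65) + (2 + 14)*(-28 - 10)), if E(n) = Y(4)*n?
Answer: 4*I*√233 ≈ 61.057*I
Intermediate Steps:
Y(r) = 2*r*(2 + r) (Y(r) = (2 + r)*(2*r) = 2*r*(2 + r))
E(n) = 48*n (E(n) = (2*4*(2 + 4))*n = (2*4*6)*n = 48*n)
√(E(-65) + (2 + 14)*(-28 - 10)) = √(48*(-65) + (2 + 14)*(-28 - 10)) = √(-3120 + 16*(-38)) = √(-3120 - 608) = √(-3728) = 4*I*√233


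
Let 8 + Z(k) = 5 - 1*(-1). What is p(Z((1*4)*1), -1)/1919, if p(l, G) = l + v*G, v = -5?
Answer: 3/1919 ≈ 0.0015633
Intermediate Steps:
Z(k) = -2 (Z(k) = -8 + (5 - 1*(-1)) = -8 + (5 + 1) = -8 + 6 = -2)
p(l, G) = l - 5*G
p(Z((1*4)*1), -1)/1919 = (-2 - 5*(-1))/1919 = (-2 + 5)*(1/1919) = 3*(1/1919) = 3/1919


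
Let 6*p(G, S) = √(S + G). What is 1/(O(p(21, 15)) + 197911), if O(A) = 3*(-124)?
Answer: 1/197539 ≈ 5.0623e-6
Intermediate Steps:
p(G, S) = √(G + S)/6 (p(G, S) = √(S + G)/6 = √(G + S)/6)
O(A) = -372
1/(O(p(21, 15)) + 197911) = 1/(-372 + 197911) = 1/197539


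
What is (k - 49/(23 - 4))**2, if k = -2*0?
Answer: 2401/361 ≈ 6.6510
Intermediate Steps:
k = 0
(k - 49/(23 - 4))**2 = (0 - 49/(23 - 4))**2 = (0 - 49/19)**2 = (-49/19)**2 = 2401/361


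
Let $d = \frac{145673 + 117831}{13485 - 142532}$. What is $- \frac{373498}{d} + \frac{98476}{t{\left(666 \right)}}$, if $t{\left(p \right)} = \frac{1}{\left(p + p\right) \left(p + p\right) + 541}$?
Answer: $\frac{535501227392081}{3064} \approx 1.7477 \cdot 10^{11}$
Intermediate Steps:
$d = - \frac{263504}{129047}$ ($d = \frac{263504}{-129047} = 263504 \left(- \frac{1}{129047}\right) = - \frac{263504}{129047} \approx -2.0419$)
$t{\left(p \right)} = \frac{1}{541 + 4 p^{2}}$ ($t{\left(p \right)} = \frac{1}{2 p 2 p + 541} = \frac{1}{4 p^{2} + 541} = \frac{1}{541 + 4 p^{2}}$)
$- \frac{373498}{d} + \frac{98476}{t{\left(666 \right)}} = - \frac{373498}{- \frac{263504}{129047}} + \frac{98476}{\frac{1}{541 + 4 \cdot 666^{2}}} = \left(-373498\right) \left(- \frac{129047}{263504}\right) + \frac{98476}{\frac{1}{541 + 4 \cdot 443556}} = \frac{560451121}{3064} + \frac{98476}{\frac{1}{541 + 1774224}} = \frac{560451121}{3064} + \frac{98476}{\frac{1}{1774765}} = \frac{560451121}{3064} + 98476 \frac{1}{\frac{1}{1774765}} = \frac{560451121}{3064} + 98476 \cdot 1774765 = \frac{560451121}{3064} + 174771758140 = \frac{535501227392081}{3064}$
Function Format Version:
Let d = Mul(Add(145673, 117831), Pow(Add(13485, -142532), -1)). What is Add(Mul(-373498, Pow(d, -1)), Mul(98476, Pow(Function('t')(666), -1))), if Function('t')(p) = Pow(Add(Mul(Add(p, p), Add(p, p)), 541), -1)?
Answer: Rational(535501227392081, 3064) ≈ 1.7477e+11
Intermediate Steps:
d = Rational(-263504, 129047) (d = Mul(263504, Pow(-129047, -1)) = Mul(263504, Rational(-1, 129047)) = Rational(-263504, 129047) ≈ -2.0419)
Function('t')(p) = Pow(Add(541, Mul(4, Pow(p, 2))), -1) (Function('t')(p) = Pow(Add(Mul(Mul(2, p), Mul(2, p)), 541), -1) = Pow(Add(Mul(4, Pow(p, 2)), 541), -1) = Pow(Add(541, Mul(4, Pow(p, 2))), -1))
Add(Mul(-373498, Pow(d, -1)), Mul(98476, Pow(Function('t')(666), -1))) = Add(Mul(-373498, Pow(Rational(-263504, 129047), -1)), Mul(98476, Pow(Pow(Add(541, Mul(4, Pow(666, 2))), -1), -1))) = Add(Mul(-373498, Rational(-129047, 263504)), Mul(98476, Pow(Pow(Add(541, Mul(4, 443556)), -1), -1))) = Add(Rational(560451121, 3064), Mul(98476, Pow(Pow(Add(541, 1774224), -1), -1))) = Add(Rational(560451121, 3064), Mul(98476, Pow(Pow(1774765, -1), -1))) = Add(Rational(560451121, 3064), Mul(98476, Pow(Rational(1, 1774765), -1))) = Add(Rational(560451121, 3064), Mul(98476, 1774765)) = Add(Rational(560451121, 3064), 174771758140) = Rational(535501227392081, 3064)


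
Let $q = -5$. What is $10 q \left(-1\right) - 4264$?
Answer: $-4214$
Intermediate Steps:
$10 q \left(-1\right) - 4264 = 10 \left(-5\right) \left(-1\right) - 4264 = \left(-50\right) \left(-1\right) - 4264 = 50 - 4264 = -4214$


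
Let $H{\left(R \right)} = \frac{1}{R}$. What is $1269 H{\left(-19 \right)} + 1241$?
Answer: $\frac{22310}{19} \approx 1174.2$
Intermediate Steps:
$1269 H{\left(-19 \right)} + 1241 = \frac{1269}{-19} + 1241 = 1269 \left(- \frac{1}{19}\right) + 1241 = - \frac{1269}{19} + 1241 = \frac{22310}{19}$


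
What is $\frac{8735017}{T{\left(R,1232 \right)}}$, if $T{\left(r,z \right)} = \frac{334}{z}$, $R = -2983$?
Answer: $\frac{5380770472}{167} \approx 3.222 \cdot 10^{7}$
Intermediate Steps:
$\frac{8735017}{T{\left(R,1232 \right)}} = \frac{8735017}{334 \cdot \frac{1}{1232}} = \frac{8735017}{\frac{167}{616}} = 8735017 \cdot \frac{616}{167} = \frac{5380770472}{167}$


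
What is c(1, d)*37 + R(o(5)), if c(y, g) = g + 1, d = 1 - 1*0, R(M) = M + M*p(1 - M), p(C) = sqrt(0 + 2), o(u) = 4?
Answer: 78 + 4*sqrt(2) ≈ 83.657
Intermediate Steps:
p(C) = sqrt(2)
R(M) = M + M*sqrt(2)
d = 1 (d = 1 + 0 = 1)
c(y, g) = 1 + g
c(1, d)*37 + R(o(5)) = (1 + 1)*37 + 4*(1 + sqrt(2)) = 2*37 + (4 + 4*sqrt(2)) = 74 + (4 + 4*sqrt(2)) = 78 + 4*sqrt(2)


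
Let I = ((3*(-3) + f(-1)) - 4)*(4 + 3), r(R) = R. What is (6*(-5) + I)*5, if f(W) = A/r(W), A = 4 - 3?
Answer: -640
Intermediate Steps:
A = 1
f(W) = 1/W
I = -98 (I = ((3*(-3) + 1/(-1)) - 4)*(4 + 3) = ((-9 - 1) - 4)*7 = (-10 - 4)*7 = -14*7 = -98)
(6*(-5) + I)*5 = (6*(-5) - 98)*5 = (-30 - 98)*5 = -128*5 = -640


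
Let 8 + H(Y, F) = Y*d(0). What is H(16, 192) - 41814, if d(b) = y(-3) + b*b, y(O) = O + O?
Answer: -41918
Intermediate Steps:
y(O) = 2*O
d(b) = -6 + b**2 (d(b) = 2*(-3) + b*b = -6 + b**2)
H(Y, F) = -8 - 6*Y (H(Y, F) = -8 + Y*(-6 + 0**2) = -8 + Y*(-6 + 0) = -8 + Y*(-6) = -8 - 6*Y)
H(16, 192) - 41814 = (-8 - 6*16) - 41814 = (-8 - 96) - 41814 = -104 - 41814 = -41918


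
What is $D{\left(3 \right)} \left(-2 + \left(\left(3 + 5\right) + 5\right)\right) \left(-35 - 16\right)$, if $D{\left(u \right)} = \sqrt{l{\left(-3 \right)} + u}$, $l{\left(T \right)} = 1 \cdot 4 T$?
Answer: $- 1683 i \approx - 1683.0 i$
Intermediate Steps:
$l{\left(T \right)} = 4 T$
$D{\left(u \right)} = \sqrt{-12 + u}$ ($D{\left(u \right)} = \sqrt{4 \left(-3\right) + u} = \sqrt{-12 + u}$)
$D{\left(3 \right)} \left(-2 + \left(\left(3 + 5\right) + 5\right)\right) \left(-35 - 16\right) = \sqrt{-12 + 3} \left(-2 + \left(\left(3 + 5\right) + 5\right)\right) \left(-35 - 16\right) = \sqrt{-9} \left(-2 + \left(8 + 5\right)\right) \left(-51\right) = 3 i \left(-2 + 13\right) \left(-51\right) = 3 i 11 \left(-51\right) = 33 i \left(-51\right) = - 1683 i$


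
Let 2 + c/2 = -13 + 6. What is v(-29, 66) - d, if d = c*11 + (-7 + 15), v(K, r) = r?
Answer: 256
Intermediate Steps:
c = -18 (c = -4 + 2*(-13 + 6) = -4 + 2*(-7) = -4 - 14 = -18)
d = -190 (d = -18*11 + (-7 + 15) = -198 + 8 = -190)
v(-29, 66) - d = 66 - 1*(-190) = 66 + 190 = 256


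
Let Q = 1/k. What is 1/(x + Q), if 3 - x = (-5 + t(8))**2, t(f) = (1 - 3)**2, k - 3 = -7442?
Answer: 7439/14877 ≈ 0.50003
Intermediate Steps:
k = -7439 (k = 3 - 7442 = -7439)
t(f) = 4 (t(f) = (-2)**2 = 4)
x = 2 (x = 3 - (-5 + 4)**2 = 3 - 1*(-1)**2 = 3 - 1*1 = 3 - 1 = 2)
Q = -1/7439 (Q = 1/(-7439) = -1/7439 ≈ -0.00013443)
1/(x + Q) = 1/(2 - 1/7439) = 1/(14877/7439) = 7439/14877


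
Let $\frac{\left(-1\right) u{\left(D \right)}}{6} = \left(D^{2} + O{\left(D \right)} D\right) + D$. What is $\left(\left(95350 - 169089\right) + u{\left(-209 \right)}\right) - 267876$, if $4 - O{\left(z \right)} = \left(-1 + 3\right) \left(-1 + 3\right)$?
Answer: $-602447$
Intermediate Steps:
$O{\left(z \right)} = 0$ ($O{\left(z \right)} = 4 - \left(-1 + 3\right) \left(-1 + 3\right) = 4 - 2 \cdot 2 = 4 - 4 = 0$)
$u{\left(D \right)} = - 6 D - 6 D^{2}$ ($u{\left(D \right)} = - 6 \left(\left(D^{2} + 0 D\right) + D\right) = - 6 \left(\left(D^{2} + 0\right) + D\right) = - 6 \left(D^{2} + D\right) = - 6 \left(D + D^{2}\right) = - 6 D - 6 D^{2}$)
$\left(\left(95350 - 169089\right) + u{\left(-209 \right)}\right) - 267876 = \left(\left(95350 - 169089\right) - - 1254 \left(1 - 209\right)\right) - 267876 = \left(-73739 - \left(-1254\right) \left(-208\right)\right) - 267876 = \left(-73739 - 260832\right) - 267876 = -334571 - 267876 = -602447$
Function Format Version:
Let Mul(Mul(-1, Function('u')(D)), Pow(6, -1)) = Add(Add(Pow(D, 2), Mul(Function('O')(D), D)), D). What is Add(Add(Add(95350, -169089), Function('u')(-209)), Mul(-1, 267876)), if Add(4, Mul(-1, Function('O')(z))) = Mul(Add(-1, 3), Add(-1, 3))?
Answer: -602447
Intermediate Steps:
Function('O')(z) = 0 (Function('O')(z) = Add(4, Mul(-1, Mul(Add(-1, 3), Add(-1, 3)))) = Add(4, Mul(-1, Mul(2, 2))) = Add(4, Mul(-1, 4)) = Add(4, -4) = 0)
Function('u')(D) = Add(Mul(-6, D), Mul(-6, Pow(D, 2))) (Function('u')(D) = Mul(-6, Add(Add(Pow(D, 2), Mul(0, D)), D)) = Mul(-6, Add(Add(Pow(D, 2), 0), D)) = Mul(-6, Add(Pow(D, 2), D)) = Mul(-6, Add(D, Pow(D, 2))) = Add(Mul(-6, D), Mul(-6, Pow(D, 2))))
Add(Add(Add(95350, -169089), Function('u')(-209)), Mul(-1, 267876)) = Add(Add(Add(95350, -169089), Mul(-6, -209, Add(1, -209))), Mul(-1, 267876)) = Add(Add(-73739, Mul(-6, -209, -208)), -267876) = Add(Add(-73739, -260832), -267876) = Add(-334571, -267876) = -602447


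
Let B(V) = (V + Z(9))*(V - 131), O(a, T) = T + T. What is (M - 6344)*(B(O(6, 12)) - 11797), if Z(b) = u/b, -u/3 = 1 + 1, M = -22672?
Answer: 414745032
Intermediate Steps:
O(a, T) = 2*T
u = -6 (u = -3*(1 + 1) = -3*2 = -6)
Z(b) = -6/b
B(V) = (-131 + V)*(-2/3 + V) (B(V) = (V - 6/9)*(V - 131) = (V - 6*1/9)*(-131 + V) = (V - 2/3)*(-131 + V) = (-2/3 + V)*(-131 + V) = (-131 + V)*(-2/3 + V))
(M - 6344)*(B(O(6, 12)) - 11797) = (-22672 - 6344)*((262/3 + (2*12)**2 - 790*12/3) - 11797) = -29016*((262/3 + 24**2 - 395/3*24) - 11797) = -29016*((262/3 + 576 - 3160) - 11797) = -29016*(-7490/3 - 11797) = -29016*(-42881/3) = 414745032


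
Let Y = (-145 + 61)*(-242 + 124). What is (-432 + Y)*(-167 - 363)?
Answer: -5024400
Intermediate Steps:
Y = 9912 (Y = -84*(-118) = 9912)
(-432 + Y)*(-167 - 363) = (-432 + 9912)*(-167 - 363) = 9480*(-530) = -5024400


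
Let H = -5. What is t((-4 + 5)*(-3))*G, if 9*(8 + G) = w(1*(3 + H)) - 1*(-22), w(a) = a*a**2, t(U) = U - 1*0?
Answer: 58/3 ≈ 19.333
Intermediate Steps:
t(U) = U (t(U) = U + 0 = U)
w(a) = a**3
G = -58/9 (G = -8 + ((1*(3 - 5))**3 - 1*(-22))/9 = -8 + ((1*(-2))**3 + 22)/9 = -8 + ((-2)**3 + 22)/9 = -8 + (-8 + 22)/9 = -8 + (1/9)*14 = -8 + 14/9 = -58/9 ≈ -6.4444)
t((-4 + 5)*(-3))*G = ((-4 + 5)*(-3))*(-58/9) = (1*(-3))*(-58/9) = -3*(-58/9) = 58/3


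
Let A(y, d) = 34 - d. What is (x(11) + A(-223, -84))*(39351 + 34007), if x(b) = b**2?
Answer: 17532562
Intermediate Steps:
(x(11) + A(-223, -84))*(39351 + 34007) = (11**2 + (34 - 1*(-84)))*(39351 + 34007) = (121 + (34 + 84))*73358 = (121 + 118)*73358 = 239*73358 = 17532562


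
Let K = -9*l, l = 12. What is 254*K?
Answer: -27432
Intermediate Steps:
K = -108 (K = -9*12 = -108)
254*K = 254*(-108) = -27432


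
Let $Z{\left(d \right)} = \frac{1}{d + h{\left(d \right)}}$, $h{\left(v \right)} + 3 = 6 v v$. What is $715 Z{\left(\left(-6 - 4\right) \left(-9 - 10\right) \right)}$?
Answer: $\frac{715}{216787} \approx 0.0032982$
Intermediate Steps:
$h{\left(v \right)} = -3 + 6 v^{2}$ ($h{\left(v \right)} = -3 + 6 v v = -3 + 6 v^{2}$)
$Z{\left(d \right)} = \frac{1}{-3 + d + 6 d^{2}}$ ($Z{\left(d \right)} = \frac{1}{d + \left(-3 + 6 d^{2}\right)} = \frac{1}{-3 + d + 6 d^{2}}$)
$715 Z{\left(\left(-6 - 4\right) \left(-9 - 10\right) \right)} = \frac{715}{-3 + \left(-6 - 4\right) \left(-9 - 10\right) + 6 \left(\left(-6 - 4\right) \left(-9 - 10\right)\right)^{2}} = \frac{715}{-3 - -190 + 6 \left(\left(-10\right) \left(-19\right)\right)^{2}} = \frac{715}{-3 + 190 + 6 \cdot 190^{2}} = \frac{715}{-3 + 190 + 6 \cdot 36100} = \frac{715}{-3 + 190 + 216600} = \frac{715}{216787}$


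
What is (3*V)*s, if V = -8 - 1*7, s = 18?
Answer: -810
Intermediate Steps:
V = -15 (V = -8 - 7 = -15)
(3*V)*s = (3*(-15))*18 = -45*18 = -810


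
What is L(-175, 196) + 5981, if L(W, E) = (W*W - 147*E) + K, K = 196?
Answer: 7990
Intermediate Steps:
L(W, E) = 196 + W² - 147*E (L(W, E) = (W*W - 147*E) + 196 = (W² - 147*E) + 196 = 196 + W² - 147*E)
L(-175, 196) + 5981 = (196 + (-175)² - 147*196) + 5981 = (196 + 30625 - 28812) + 5981 = 2009 + 5981 = 7990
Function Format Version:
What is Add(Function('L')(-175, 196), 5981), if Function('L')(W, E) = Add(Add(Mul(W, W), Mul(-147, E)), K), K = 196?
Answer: 7990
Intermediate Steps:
Function('L')(W, E) = Add(196, Pow(W, 2), Mul(-147, E)) (Function('L')(W, E) = Add(Add(Mul(W, W), Mul(-147, E)), 196) = Add(Add(Pow(W, 2), Mul(-147, E)), 196) = Add(196, Pow(W, 2), Mul(-147, E)))
Add(Function('L')(-175, 196), 5981) = Add(Add(196, Pow(-175, 2), Mul(-147, 196)), 5981) = Add(Add(196, 30625, -28812), 5981) = Add(2009, 5981) = 7990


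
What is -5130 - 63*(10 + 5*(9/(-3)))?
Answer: -4815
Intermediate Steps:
-5130 - 63*(10 + 5*(9/(-3))) = -5130 - 63*(10 + 5*(9*(-⅓))) = -5130 - 63*(10 + 5*(-3)) = -5130 - 63*(10 - 15) = -5130 - 63*(-5) = -5130 + 315 = -4815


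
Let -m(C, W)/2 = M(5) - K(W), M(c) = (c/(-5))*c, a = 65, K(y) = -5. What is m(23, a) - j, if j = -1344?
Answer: 1344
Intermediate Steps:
M(c) = -c**2/5 (M(c) = (c*(-1/5))*c = (-c/5)*c = -c**2/5)
m(C, W) = 0 (m(C, W) = -2*(-1/5*5**2 - 1*(-5)) = -2*(-1/5*25 + 5) = -2*(-5 + 5) = -2*0 = 0)
m(23, a) - j = 0 - 1*(-1344) = 0 + 1344 = 1344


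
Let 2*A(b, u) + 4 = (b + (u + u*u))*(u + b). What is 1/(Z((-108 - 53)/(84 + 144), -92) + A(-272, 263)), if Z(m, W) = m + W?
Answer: -228/70979753 ≈ -3.2122e-6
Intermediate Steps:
A(b, u) = -2 + (b + u)*(b + u + u**2)/2 (A(b, u) = -2 + ((b + (u + u*u))*(u + b))/2 = -2 + ((b + (u + u**2))*(b + u))/2 = -2 + ((b + u + u**2)*(b + u))/2 = -2 + ((b + u)*(b + u + u**2))/2 = -2 + (b + u)*(b + u + u**2)/2)
Z(m, W) = W + m
1/(Z((-108 - 53)/(84 + 144), -92) + A(-272, 263)) = 1/((-92 + (-108 - 53)/(84 + 144)) + (-2 + (1/2)*(-272)**2 + (1/2)*263**2 + (1/2)*263**3 - 272*263 + (1/2)*(-272)*263**2)) = 1/((-92 - 161/228) + (-2 + (1/2)*73984 + (1/2)*69169 + (1/2)*18191447 - 71536 + (1/2)*(-272)*69169)) = 1/((-92 - 161*1/228) + (-2 + 36992 + 69169/2 + 18191447/2 - 71536 - 9406984)) = 1/((-92 - 161/228) - 311222) = 1/(-21137/228 - 311222) = 1/(-70979753/228) = -228/70979753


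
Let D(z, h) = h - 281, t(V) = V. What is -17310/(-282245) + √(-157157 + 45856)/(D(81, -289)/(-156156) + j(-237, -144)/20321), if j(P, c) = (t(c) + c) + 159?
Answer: 3462/56449 - 75553478*I*√111301/203837 ≈ 0.06133 - 1.2366e+5*I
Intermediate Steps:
D(z, h) = -281 + h
j(P, c) = 159 + 2*c (j(P, c) = (c + c) + 159 = 2*c + 159 = 159 + 2*c)
-17310/(-282245) + √(-157157 + 45856)/(D(81, -289)/(-156156) + j(-237, -144)/20321) = -17310/(-282245) + √(-157157 + 45856)/((-281 - 289)/(-156156) + (159 + 2*(-144))/20321) = -17310*(-1/282245) + √(-111301)/(-570*(-1/156156) + (159 - 288)*(1/20321)) = 3462/56449 + (I*√111301)/(95/26026 - 129*1/20321) = 3462/56449 + (I*√111301)/(95/26026 - 129/20321) = 3462/56449 + (I*√111301)/(-203837/75553478) = 3462/56449 + (I*√111301)*(-75553478/203837) = 3462/56449 - 75553478*I*√111301/203837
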